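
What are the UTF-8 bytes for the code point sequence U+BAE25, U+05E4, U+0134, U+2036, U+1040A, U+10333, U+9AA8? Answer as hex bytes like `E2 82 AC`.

U+BAE25: 4-byte form → F2 BA B8 A5.
U+05E4: 2-byte form → D7 A4.
U+0134: 2-byte form → C4 B4.
U+2036: 3-byte form → E2 80 B6.
U+1040A: 4-byte form → F0 90 90 8A.
U+10333: 4-byte form → F0 90 8C B3.
U+9AA8: 3-byte form → E9 AA A8.
Concatenated (22 bytes): F2 BA B8 A5 D7 A4 C4 B4 E2 80 B6 F0 90 90 8A F0 90 8C B3 E9 AA A8.

F2 BA B8 A5 D7 A4 C4 B4 E2 80 B6 F0 90 90 8A F0 90 8C B3 E9 AA A8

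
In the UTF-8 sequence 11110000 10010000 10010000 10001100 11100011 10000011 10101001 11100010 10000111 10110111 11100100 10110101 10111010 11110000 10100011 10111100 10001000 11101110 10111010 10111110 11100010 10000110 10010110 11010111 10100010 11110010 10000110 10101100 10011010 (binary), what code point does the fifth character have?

U+23F08

Offset 0: leading byte 0xF0 = 11110000 → 4-byte char #1 = F0 90 90 8C.
Offset 4: leading byte 0xE3 = 11100011 → 3-byte char #2 = E3 83 A9.
Offset 7: leading byte 0xE2 = 11100010 → 3-byte char #3 = E2 87 B7.
Offset 10: leading byte 0xE4 = 11100100 → 3-byte char #4 = E4 B5 BA.
Offset 13: leading byte 0xF0 = 11110000 → 4-byte char #5 = F0 A3 BC 88.
Leading byte 0xF0 = 11110000 matches 11110xxx → 4-byte sequence.
Byte 1: 0xF0 = 11110000, payload 000 (3 bits).
Byte 2: 0xA3 = 10100011 (10xxxxxx ✓), payload 100011.
Byte 3: 0xBC = 10111100 (10xxxxxx ✓), payload 111100.
Byte 4: 0x88 = 10001000 (10xxxxxx ✓), payload 001000.
Concatenate: 000100011111100001000 = 0x23F08 (21 bits → U+23F08).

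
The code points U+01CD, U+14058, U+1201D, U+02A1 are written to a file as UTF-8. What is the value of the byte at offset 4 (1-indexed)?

1-indexed offset 4 is 0-indexed offset 3.
U+01CD → 2-byte form C7 8D at offsets 0–1.
U+14058 → 4-byte form F0 94 81 98 at offsets 2–5.
Offset 3 falls in char 2's range; it's byte 2 of F0 94 81 98 = 0x94.

0x94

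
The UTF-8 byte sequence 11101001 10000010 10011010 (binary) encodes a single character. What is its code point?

U+909A

Leading byte 0xE9 = 11101001 matches 1110xxxx → 3-byte sequence.
Byte 1: 0xE9 = 11101001, payload 1001 (4 bits).
Byte 2: 0x82 = 10000010 (10xxxxxx ✓), payload 000010.
Byte 3: 0x9A = 10011010 (10xxxxxx ✓), payload 011010.
Concatenate: 1001000010011010 = 0x909A (16 bits → U+909A).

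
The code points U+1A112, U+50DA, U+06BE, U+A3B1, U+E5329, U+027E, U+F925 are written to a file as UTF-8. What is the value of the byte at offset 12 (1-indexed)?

0xB1

1-indexed offset 12 is 0-indexed offset 11.
U+1A112 → 4-byte form F0 9A 84 92 at offsets 0–3.
U+50DA → 3-byte form E5 83 9A at offsets 4–6.
U+06BE → 2-byte form DA BE at offsets 7–8.
U+A3B1 → 3-byte form EA 8E B1 at offsets 9–11.
Offset 11 falls in char 4's range; it's byte 3 of EA 8E B1 = 0xB1.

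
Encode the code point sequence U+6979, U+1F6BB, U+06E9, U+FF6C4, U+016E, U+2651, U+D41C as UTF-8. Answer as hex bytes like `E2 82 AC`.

E6 A5 B9 F0 9F 9A BB DB A9 F3 BF 9B 84 C5 AE E2 99 91 ED 90 9C

U+6979: 3-byte form → E6 A5 B9.
U+1F6BB: 4-byte form → F0 9F 9A BB.
U+06E9: 2-byte form → DB A9.
U+FF6C4: 4-byte form → F3 BF 9B 84.
U+016E: 2-byte form → C5 AE.
U+2651: 3-byte form → E2 99 91.
U+D41C: 3-byte form → ED 90 9C.
Concatenated (21 bytes): E6 A5 B9 F0 9F 9A BB DB A9 F3 BF 9B 84 C5 AE E2 99 91 ED 90 9C.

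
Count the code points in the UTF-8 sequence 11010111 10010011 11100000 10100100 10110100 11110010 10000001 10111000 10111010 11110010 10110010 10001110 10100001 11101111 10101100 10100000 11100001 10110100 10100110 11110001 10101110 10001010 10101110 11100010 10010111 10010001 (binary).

8

Byte at offset 0: 0xD7 = 11010111 → 2-byte char (#1). Advance 2.
Byte at offset 2: 0xE0 = 11100000 → 3-byte char (#2). Advance 3.
Byte at offset 5: 0xF2 = 11110010 → 4-byte char (#3). Advance 4.
Byte at offset 9: 0xF2 = 11110010 → 4-byte char (#4). Advance 4.
Byte at offset 13: 0xEF = 11101111 → 3-byte char (#5). Advance 3.
Byte at offset 16: 0xE1 = 11100001 → 3-byte char (#6). Advance 3.
Byte at offset 19: 0xF1 = 11110001 → 4-byte char (#7). Advance 4.
Byte at offset 23: 0xE2 = 11100010 → 3-byte char (#8). Advance 3.
Reached end at offset 26 after 8 code points.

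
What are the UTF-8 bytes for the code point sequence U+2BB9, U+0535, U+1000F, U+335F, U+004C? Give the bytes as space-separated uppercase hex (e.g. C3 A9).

U+2BB9: 3-byte form → E2 AE B9.
U+0535: 2-byte form → D4 B5.
U+1000F: 4-byte form → F0 90 80 8F.
U+335F: 3-byte form → E3 8D 9F.
U+004C: 1-byte form → 4C.
Concatenated (13 bytes): E2 AE B9 D4 B5 F0 90 80 8F E3 8D 9F 4C.

E2 AE B9 D4 B5 F0 90 80 8F E3 8D 9F 4C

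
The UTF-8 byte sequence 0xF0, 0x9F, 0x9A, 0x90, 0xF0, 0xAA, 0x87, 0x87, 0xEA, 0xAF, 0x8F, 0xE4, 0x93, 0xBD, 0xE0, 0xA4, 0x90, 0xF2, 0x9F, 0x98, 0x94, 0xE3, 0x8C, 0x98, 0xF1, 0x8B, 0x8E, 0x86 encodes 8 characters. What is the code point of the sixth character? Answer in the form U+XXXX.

U+9F614

Offset 0: leading byte 0xF0 = 11110000 → 4-byte char #1 = F0 9F 9A 90.
Offset 4: leading byte 0xF0 = 11110000 → 4-byte char #2 = F0 AA 87 87.
Offset 8: leading byte 0xEA = 11101010 → 3-byte char #3 = EA AF 8F.
Offset 11: leading byte 0xE4 = 11100100 → 3-byte char #4 = E4 93 BD.
Offset 14: leading byte 0xE0 = 11100000 → 3-byte char #5 = E0 A4 90.
Offset 17: leading byte 0xF2 = 11110010 → 4-byte char #6 = F2 9F 98 94.
Leading byte 0xF2 = 11110010 matches 11110xxx → 4-byte sequence.
Byte 1: 0xF2 = 11110010, payload 010 (3 bits).
Byte 2: 0x9F = 10011111 (10xxxxxx ✓), payload 011111.
Byte 3: 0x98 = 10011000 (10xxxxxx ✓), payload 011000.
Byte 4: 0x94 = 10010100 (10xxxxxx ✓), payload 010100.
Concatenate: 010011111011000010100 = 0x9F614 (21 bits → U+9F614).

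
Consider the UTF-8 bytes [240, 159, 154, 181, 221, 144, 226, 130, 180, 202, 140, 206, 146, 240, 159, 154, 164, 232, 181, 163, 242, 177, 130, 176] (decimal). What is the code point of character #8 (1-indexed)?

U+B10B0

Offset 0: leading byte 0xF0 = 11110000 → 4-byte char #1 = F0 9F 9A B5.
Offset 4: leading byte 0xDD = 11011101 → 2-byte char #2 = DD 90.
Offset 6: leading byte 0xE2 = 11100010 → 3-byte char #3 = E2 82 B4.
Offset 9: leading byte 0xCA = 11001010 → 2-byte char #4 = CA 8C.
Offset 11: leading byte 0xCE = 11001110 → 2-byte char #5 = CE 92.
Offset 13: leading byte 0xF0 = 11110000 → 4-byte char #6 = F0 9F 9A A4.
Offset 17: leading byte 0xE8 = 11101000 → 3-byte char #7 = E8 B5 A3.
Offset 20: leading byte 0xF2 = 11110010 → 4-byte char #8 = F2 B1 82 B0.
Leading byte 0xF2 = 11110010 matches 11110xxx → 4-byte sequence.
Byte 1: 0xF2 = 11110010, payload 010 (3 bits).
Byte 2: 0xB1 = 10110001 (10xxxxxx ✓), payload 110001.
Byte 3: 0x82 = 10000010 (10xxxxxx ✓), payload 000010.
Byte 4: 0xB0 = 10110000 (10xxxxxx ✓), payload 110000.
Concatenate: 010110001000010110000 = 0xB10B0 (21 bits → U+B10B0).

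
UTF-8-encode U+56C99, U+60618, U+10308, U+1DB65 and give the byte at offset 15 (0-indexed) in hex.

U+56C99 → 4-byte form F1 96 B2 99 at offsets 0–3.
U+60618 → 4-byte form F1 A0 98 98 at offsets 4–7.
U+10308 → 4-byte form F0 90 8C 88 at offsets 8–11.
U+1DB65 → 4-byte form F0 9D AD A5 at offsets 12–15.
Offset 15 falls in char 4's range; it's byte 4 of F0 9D AD A5 = 0xA5.

0xA5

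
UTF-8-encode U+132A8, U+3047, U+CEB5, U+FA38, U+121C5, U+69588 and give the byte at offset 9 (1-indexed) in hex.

0xBA

1-indexed offset 9 is 0-indexed offset 8.
U+132A8 → 4-byte form F0 93 8A A8 at offsets 0–3.
U+3047 → 3-byte form E3 81 87 at offsets 4–6.
U+CEB5 → 3-byte form EC BA B5 at offsets 7–9.
Offset 8 falls in char 3's range; it's byte 2 of EC BA B5 = 0xBA.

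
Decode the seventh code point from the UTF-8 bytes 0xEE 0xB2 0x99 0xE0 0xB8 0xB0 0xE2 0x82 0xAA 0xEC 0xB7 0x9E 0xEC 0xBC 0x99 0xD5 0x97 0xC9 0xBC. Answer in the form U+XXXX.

U+027C

Offset 0: leading byte 0xEE = 11101110 → 3-byte char #1 = EE B2 99.
Offset 3: leading byte 0xE0 = 11100000 → 3-byte char #2 = E0 B8 B0.
Offset 6: leading byte 0xE2 = 11100010 → 3-byte char #3 = E2 82 AA.
Offset 9: leading byte 0xEC = 11101100 → 3-byte char #4 = EC B7 9E.
Offset 12: leading byte 0xEC = 11101100 → 3-byte char #5 = EC BC 99.
Offset 15: leading byte 0xD5 = 11010101 → 2-byte char #6 = D5 97.
Offset 17: leading byte 0xC9 = 11001001 → 2-byte char #7 = C9 BC.
Leading byte 0xC9 = 11001001 matches 110xxxxx → 2-byte sequence.
Byte 1: 0xC9 = 11001001, payload 01001 (5 bits).
Byte 2: 0xBC = 10111100 (10xxxxxx ✓), payload 111100.
Concatenate: 01001111100 = 0x27C (11 bits → U+027C).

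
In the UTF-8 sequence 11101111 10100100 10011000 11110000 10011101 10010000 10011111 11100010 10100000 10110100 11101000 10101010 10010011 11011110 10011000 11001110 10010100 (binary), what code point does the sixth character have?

Offset 0: leading byte 0xEF = 11101111 → 3-byte char #1 = EF A4 98.
Offset 3: leading byte 0xF0 = 11110000 → 4-byte char #2 = F0 9D 90 9F.
Offset 7: leading byte 0xE2 = 11100010 → 3-byte char #3 = E2 A0 B4.
Offset 10: leading byte 0xE8 = 11101000 → 3-byte char #4 = E8 AA 93.
Offset 13: leading byte 0xDE = 11011110 → 2-byte char #5 = DE 98.
Offset 15: leading byte 0xCE = 11001110 → 2-byte char #6 = CE 94.
Leading byte 0xCE = 11001110 matches 110xxxxx → 2-byte sequence.
Byte 1: 0xCE = 11001110, payload 01110 (5 bits).
Byte 2: 0x94 = 10010100 (10xxxxxx ✓), payload 010100.
Concatenate: 01110010100 = 0x394 (11 bits → U+0394).

U+0394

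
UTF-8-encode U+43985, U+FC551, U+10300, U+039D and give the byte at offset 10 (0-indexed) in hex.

U+43985 → 4-byte form F1 83 A6 85 at offsets 0–3.
U+FC551 → 4-byte form F3 BC 95 91 at offsets 4–7.
U+10300 → 4-byte form F0 90 8C 80 at offsets 8–11.
Offset 10 falls in char 3's range; it's byte 3 of F0 90 8C 80 = 0x8C.

0x8C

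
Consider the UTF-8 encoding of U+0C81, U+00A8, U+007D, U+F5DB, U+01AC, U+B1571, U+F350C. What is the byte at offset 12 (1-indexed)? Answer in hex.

1-indexed offset 12 is 0-indexed offset 11.
U+0C81 → 3-byte form E0 B2 81 at offsets 0–2.
U+00A8 → 2-byte form C2 A8 at offsets 3–4.
U+007D → 1-byte form 7D at offsets 5–5.
U+F5DB → 3-byte form EF 97 9B at offsets 6–8.
U+01AC → 2-byte form C6 AC at offsets 9–10.
U+B1571 → 4-byte form F2 B1 95 B1 at offsets 11–14.
Offset 11 falls in char 6's range; it's byte 1 of F2 B1 95 B1 = 0xF2.

0xF2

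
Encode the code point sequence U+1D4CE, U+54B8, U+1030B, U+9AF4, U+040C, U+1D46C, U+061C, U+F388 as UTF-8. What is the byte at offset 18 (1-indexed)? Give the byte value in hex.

1-indexed offset 18 is 0-indexed offset 17.
U+1D4CE → 4-byte form F0 9D 93 8E at offsets 0–3.
U+54B8 → 3-byte form E5 92 B8 at offsets 4–6.
U+1030B → 4-byte form F0 90 8C 8B at offsets 7–10.
U+9AF4 → 3-byte form E9 AB B4 at offsets 11–13.
U+040C → 2-byte form D0 8C at offsets 14–15.
U+1D46C → 4-byte form F0 9D 91 AC at offsets 16–19.
Offset 17 falls in char 6's range; it's byte 2 of F0 9D 91 AC = 0x9D.

0x9D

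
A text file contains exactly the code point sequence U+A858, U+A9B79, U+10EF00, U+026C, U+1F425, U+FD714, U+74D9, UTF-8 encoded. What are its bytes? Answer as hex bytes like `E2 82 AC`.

EA A1 98 F2 A9 AD B9 F4 8E BC 80 C9 AC F0 9F 90 A5 F3 BD 9C 94 E7 93 99

U+A858: 3-byte form → EA A1 98.
U+A9B79: 4-byte form → F2 A9 AD B9.
U+10EF00: 4-byte form → F4 8E BC 80.
U+026C: 2-byte form → C9 AC.
U+1F425: 4-byte form → F0 9F 90 A5.
U+FD714: 4-byte form → F3 BD 9C 94.
U+74D9: 3-byte form → E7 93 99.
Concatenated (24 bytes): EA A1 98 F2 A9 AD B9 F4 8E BC 80 C9 AC F0 9F 90 A5 F3 BD 9C 94 E7 93 99.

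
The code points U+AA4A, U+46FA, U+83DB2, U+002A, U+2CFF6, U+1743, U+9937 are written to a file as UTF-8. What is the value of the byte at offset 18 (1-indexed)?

0x83

1-indexed offset 18 is 0-indexed offset 17.
U+AA4A → 3-byte form EA A9 8A at offsets 0–2.
U+46FA → 3-byte form E4 9B BA at offsets 3–5.
U+83DB2 → 4-byte form F2 83 B6 B2 at offsets 6–9.
U+002A → 1-byte form 2A at offsets 10–10.
U+2CFF6 → 4-byte form F0 AC BF B6 at offsets 11–14.
U+1743 → 3-byte form E1 9D 83 at offsets 15–17.
Offset 17 falls in char 6's range; it's byte 3 of E1 9D 83 = 0x83.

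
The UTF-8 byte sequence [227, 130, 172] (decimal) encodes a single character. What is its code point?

U+30AC

Leading byte 0xE3 = 11100011 matches 1110xxxx → 3-byte sequence.
Byte 1: 0xE3 = 11100011, payload 0011 (4 bits).
Byte 2: 0x82 = 10000010 (10xxxxxx ✓), payload 000010.
Byte 3: 0xAC = 10101100 (10xxxxxx ✓), payload 101100.
Concatenate: 0011000010101100 = 0x30AC (16 bits → U+30AC).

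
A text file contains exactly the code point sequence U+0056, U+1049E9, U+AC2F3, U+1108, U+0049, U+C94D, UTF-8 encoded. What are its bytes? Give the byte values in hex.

U+0056: 1-byte form → 56.
U+1049E9: 4-byte form → F4 84 A7 A9.
U+AC2F3: 4-byte form → F2 AC 8B B3.
U+1108: 3-byte form → E1 84 88.
U+0049: 1-byte form → 49.
U+C94D: 3-byte form → EC A5 8D.
Concatenated (16 bytes): 56 F4 84 A7 A9 F2 AC 8B B3 E1 84 88 49 EC A5 8D.

56 F4 84 A7 A9 F2 AC 8B B3 E1 84 88 49 EC A5 8D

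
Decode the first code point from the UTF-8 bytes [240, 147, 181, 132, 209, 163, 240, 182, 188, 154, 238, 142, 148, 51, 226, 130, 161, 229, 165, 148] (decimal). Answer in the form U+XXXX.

Offset 0: leading byte 0xF0 = 11110000 → 4-byte char #1 = F0 93 B5 84.
Leading byte 0xF0 = 11110000 matches 11110xxx → 4-byte sequence.
Byte 1: 0xF0 = 11110000, payload 000 (3 bits).
Byte 2: 0x93 = 10010011 (10xxxxxx ✓), payload 010011.
Byte 3: 0xB5 = 10110101 (10xxxxxx ✓), payload 110101.
Byte 4: 0x84 = 10000100 (10xxxxxx ✓), payload 000100.
Concatenate: 000010011110101000100 = 0x13D44 (21 bits → U+13D44).

U+13D44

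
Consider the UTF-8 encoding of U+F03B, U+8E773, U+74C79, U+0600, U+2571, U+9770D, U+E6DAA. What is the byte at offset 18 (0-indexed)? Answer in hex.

0x9C

U+F03B → 3-byte form EF 80 BB at offsets 0–2.
U+8E773 → 4-byte form F2 8E 9D B3 at offsets 3–6.
U+74C79 → 4-byte form F1 B4 B1 B9 at offsets 7–10.
U+0600 → 2-byte form D8 80 at offsets 11–12.
U+2571 → 3-byte form E2 95 B1 at offsets 13–15.
U+9770D → 4-byte form F2 97 9C 8D at offsets 16–19.
Offset 18 falls in char 6's range; it's byte 3 of F2 97 9C 8D = 0x9C.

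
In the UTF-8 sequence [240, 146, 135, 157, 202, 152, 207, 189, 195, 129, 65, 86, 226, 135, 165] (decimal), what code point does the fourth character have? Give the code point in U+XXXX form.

Offset 0: leading byte 0xF0 = 11110000 → 4-byte char #1 = F0 92 87 9D.
Offset 4: leading byte 0xCA = 11001010 → 2-byte char #2 = CA 98.
Offset 6: leading byte 0xCF = 11001111 → 2-byte char #3 = CF BD.
Offset 8: leading byte 0xC3 = 11000011 → 2-byte char #4 = C3 81.
Leading byte 0xC3 = 11000011 matches 110xxxxx → 2-byte sequence.
Byte 1: 0xC3 = 11000011, payload 00011 (5 bits).
Byte 2: 0x81 = 10000001 (10xxxxxx ✓), payload 000001.
Concatenate: 00011000001 = 0xC1 (11 bits → U+00C1).

U+00C1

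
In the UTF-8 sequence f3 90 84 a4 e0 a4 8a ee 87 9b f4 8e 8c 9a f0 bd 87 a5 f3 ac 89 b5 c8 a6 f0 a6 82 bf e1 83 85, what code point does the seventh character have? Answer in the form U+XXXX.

U+0226

Offset 0: leading byte 0xF3 = 11110011 → 4-byte char #1 = F3 90 84 A4.
Offset 4: leading byte 0xE0 = 11100000 → 3-byte char #2 = E0 A4 8A.
Offset 7: leading byte 0xEE = 11101110 → 3-byte char #3 = EE 87 9B.
Offset 10: leading byte 0xF4 = 11110100 → 4-byte char #4 = F4 8E 8C 9A.
Offset 14: leading byte 0xF0 = 11110000 → 4-byte char #5 = F0 BD 87 A5.
Offset 18: leading byte 0xF3 = 11110011 → 4-byte char #6 = F3 AC 89 B5.
Offset 22: leading byte 0xC8 = 11001000 → 2-byte char #7 = C8 A6.
Leading byte 0xC8 = 11001000 matches 110xxxxx → 2-byte sequence.
Byte 1: 0xC8 = 11001000, payload 01000 (5 bits).
Byte 2: 0xA6 = 10100110 (10xxxxxx ✓), payload 100110.
Concatenate: 01000100110 = 0x226 (11 bits → U+0226).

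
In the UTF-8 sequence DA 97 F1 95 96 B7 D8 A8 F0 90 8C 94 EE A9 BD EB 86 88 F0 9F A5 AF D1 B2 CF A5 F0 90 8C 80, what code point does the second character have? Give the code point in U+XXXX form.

Offset 0: leading byte 0xDA = 11011010 → 2-byte char #1 = DA 97.
Offset 2: leading byte 0xF1 = 11110001 → 4-byte char #2 = F1 95 96 B7.
Leading byte 0xF1 = 11110001 matches 11110xxx → 4-byte sequence.
Byte 1: 0xF1 = 11110001, payload 001 (3 bits).
Byte 2: 0x95 = 10010101 (10xxxxxx ✓), payload 010101.
Byte 3: 0x96 = 10010110 (10xxxxxx ✓), payload 010110.
Byte 4: 0xB7 = 10110111 (10xxxxxx ✓), payload 110111.
Concatenate: 001010101010110110111 = 0x555B7 (21 bits → U+555B7).

U+555B7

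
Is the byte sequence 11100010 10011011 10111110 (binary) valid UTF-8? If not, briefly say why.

valid

Leading byte 0xE2 = 11100010 → 3-byte form.
Continuation bytes 0x9B=10011011, 0xBE=10111110 all match 10xxxxxx.
Decoded value 0x26FE is ≥ 0x800 (shortest form) and not a surrogate.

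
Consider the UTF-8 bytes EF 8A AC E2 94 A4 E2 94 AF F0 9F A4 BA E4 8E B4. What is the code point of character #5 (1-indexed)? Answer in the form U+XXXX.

Offset 0: leading byte 0xEF = 11101111 → 3-byte char #1 = EF 8A AC.
Offset 3: leading byte 0xE2 = 11100010 → 3-byte char #2 = E2 94 A4.
Offset 6: leading byte 0xE2 = 11100010 → 3-byte char #3 = E2 94 AF.
Offset 9: leading byte 0xF0 = 11110000 → 4-byte char #4 = F0 9F A4 BA.
Offset 13: leading byte 0xE4 = 11100100 → 3-byte char #5 = E4 8E B4.
Leading byte 0xE4 = 11100100 matches 1110xxxx → 3-byte sequence.
Byte 1: 0xE4 = 11100100, payload 0100 (4 bits).
Byte 2: 0x8E = 10001110 (10xxxxxx ✓), payload 001110.
Byte 3: 0xB4 = 10110100 (10xxxxxx ✓), payload 110100.
Concatenate: 0100001110110100 = 0x43B4 (16 bits → U+43B4).

U+43B4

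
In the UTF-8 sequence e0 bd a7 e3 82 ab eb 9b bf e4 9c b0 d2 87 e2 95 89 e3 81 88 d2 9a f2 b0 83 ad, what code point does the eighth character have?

Offset 0: leading byte 0xE0 = 11100000 → 3-byte char #1 = E0 BD A7.
Offset 3: leading byte 0xE3 = 11100011 → 3-byte char #2 = E3 82 AB.
Offset 6: leading byte 0xEB = 11101011 → 3-byte char #3 = EB 9B BF.
Offset 9: leading byte 0xE4 = 11100100 → 3-byte char #4 = E4 9C B0.
Offset 12: leading byte 0xD2 = 11010010 → 2-byte char #5 = D2 87.
Offset 14: leading byte 0xE2 = 11100010 → 3-byte char #6 = E2 95 89.
Offset 17: leading byte 0xE3 = 11100011 → 3-byte char #7 = E3 81 88.
Offset 20: leading byte 0xD2 = 11010010 → 2-byte char #8 = D2 9A.
Leading byte 0xD2 = 11010010 matches 110xxxxx → 2-byte sequence.
Byte 1: 0xD2 = 11010010, payload 10010 (5 bits).
Byte 2: 0x9A = 10011010 (10xxxxxx ✓), payload 011010.
Concatenate: 10010011010 = 0x49A (11 bits → U+049A).

U+049A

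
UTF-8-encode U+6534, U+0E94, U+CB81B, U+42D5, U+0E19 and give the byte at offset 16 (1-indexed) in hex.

1-indexed offset 16 is 0-indexed offset 15.
U+6534 → 3-byte form E6 94 B4 at offsets 0–2.
U+0E94 → 3-byte form E0 BA 94 at offsets 3–5.
U+CB81B → 4-byte form F3 8B A0 9B at offsets 6–9.
U+42D5 → 3-byte form E4 8B 95 at offsets 10–12.
U+0E19 → 3-byte form E0 B8 99 at offsets 13–15.
Offset 15 falls in char 5's range; it's byte 3 of E0 B8 99 = 0x99.

0x99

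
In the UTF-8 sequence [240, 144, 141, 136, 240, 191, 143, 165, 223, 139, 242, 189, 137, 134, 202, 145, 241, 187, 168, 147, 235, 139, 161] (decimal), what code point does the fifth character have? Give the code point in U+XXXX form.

U+0291

Offset 0: leading byte 0xF0 = 11110000 → 4-byte char #1 = F0 90 8D 88.
Offset 4: leading byte 0xF0 = 11110000 → 4-byte char #2 = F0 BF 8F A5.
Offset 8: leading byte 0xDF = 11011111 → 2-byte char #3 = DF 8B.
Offset 10: leading byte 0xF2 = 11110010 → 4-byte char #4 = F2 BD 89 86.
Offset 14: leading byte 0xCA = 11001010 → 2-byte char #5 = CA 91.
Leading byte 0xCA = 11001010 matches 110xxxxx → 2-byte sequence.
Byte 1: 0xCA = 11001010, payload 01010 (5 bits).
Byte 2: 0x91 = 10010001 (10xxxxxx ✓), payload 010001.
Concatenate: 01010010001 = 0x291 (11 bits → U+0291).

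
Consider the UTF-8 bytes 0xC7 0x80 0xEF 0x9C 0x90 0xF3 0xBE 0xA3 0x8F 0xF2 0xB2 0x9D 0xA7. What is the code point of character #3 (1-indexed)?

Offset 0: leading byte 0xC7 = 11000111 → 2-byte char #1 = C7 80.
Offset 2: leading byte 0xEF = 11101111 → 3-byte char #2 = EF 9C 90.
Offset 5: leading byte 0xF3 = 11110011 → 4-byte char #3 = F3 BE A3 8F.
Leading byte 0xF3 = 11110011 matches 11110xxx → 4-byte sequence.
Byte 1: 0xF3 = 11110011, payload 011 (3 bits).
Byte 2: 0xBE = 10111110 (10xxxxxx ✓), payload 111110.
Byte 3: 0xA3 = 10100011 (10xxxxxx ✓), payload 100011.
Byte 4: 0x8F = 10001111 (10xxxxxx ✓), payload 001111.
Concatenate: 011111110100011001111 = 0xFE8CF (21 bits → U+FE8CF).

U+FE8CF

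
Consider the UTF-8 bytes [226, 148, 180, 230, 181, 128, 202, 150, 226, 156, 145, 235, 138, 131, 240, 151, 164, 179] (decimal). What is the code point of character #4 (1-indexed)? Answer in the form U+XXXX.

Offset 0: leading byte 0xE2 = 11100010 → 3-byte char #1 = E2 94 B4.
Offset 3: leading byte 0xE6 = 11100110 → 3-byte char #2 = E6 B5 80.
Offset 6: leading byte 0xCA = 11001010 → 2-byte char #3 = CA 96.
Offset 8: leading byte 0xE2 = 11100010 → 3-byte char #4 = E2 9C 91.
Leading byte 0xE2 = 11100010 matches 1110xxxx → 3-byte sequence.
Byte 1: 0xE2 = 11100010, payload 0010 (4 bits).
Byte 2: 0x9C = 10011100 (10xxxxxx ✓), payload 011100.
Byte 3: 0x91 = 10010001 (10xxxxxx ✓), payload 010001.
Concatenate: 0010011100010001 = 0x2711 (16 bits → U+2711).

U+2711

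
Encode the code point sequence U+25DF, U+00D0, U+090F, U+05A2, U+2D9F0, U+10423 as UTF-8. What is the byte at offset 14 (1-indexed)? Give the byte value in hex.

1-indexed offset 14 is 0-indexed offset 13.
U+25DF → 3-byte form E2 97 9F at offsets 0–2.
U+00D0 → 2-byte form C3 90 at offsets 3–4.
U+090F → 3-byte form E0 A4 8F at offsets 5–7.
U+05A2 → 2-byte form D6 A2 at offsets 8–9.
U+2D9F0 → 4-byte form F0 AD A7 B0 at offsets 10–13.
Offset 13 falls in char 5's range; it's byte 4 of F0 AD A7 B0 = 0xB0.

0xB0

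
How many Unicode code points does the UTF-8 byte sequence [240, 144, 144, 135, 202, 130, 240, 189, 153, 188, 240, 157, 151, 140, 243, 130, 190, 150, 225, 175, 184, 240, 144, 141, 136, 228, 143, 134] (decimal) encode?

8

Byte at offset 0: 0xF0 = 11110000 → 4-byte char (#1). Advance 4.
Byte at offset 4: 0xCA = 11001010 → 2-byte char (#2). Advance 2.
Byte at offset 6: 0xF0 = 11110000 → 4-byte char (#3). Advance 4.
Byte at offset 10: 0xF0 = 11110000 → 4-byte char (#4). Advance 4.
Byte at offset 14: 0xF3 = 11110011 → 4-byte char (#5). Advance 4.
Byte at offset 18: 0xE1 = 11100001 → 3-byte char (#6). Advance 3.
Byte at offset 21: 0xF0 = 11110000 → 4-byte char (#7). Advance 4.
Byte at offset 25: 0xE4 = 11100100 → 3-byte char (#8). Advance 3.
Reached end at offset 28 after 8 code points.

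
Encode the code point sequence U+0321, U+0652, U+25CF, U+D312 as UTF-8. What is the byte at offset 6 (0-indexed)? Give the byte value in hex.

0x8F

U+0321 → 2-byte form CC A1 at offsets 0–1.
U+0652 → 2-byte form D9 92 at offsets 2–3.
U+25CF → 3-byte form E2 97 8F at offsets 4–6.
Offset 6 falls in char 3's range; it's byte 3 of E2 97 8F = 0x8F.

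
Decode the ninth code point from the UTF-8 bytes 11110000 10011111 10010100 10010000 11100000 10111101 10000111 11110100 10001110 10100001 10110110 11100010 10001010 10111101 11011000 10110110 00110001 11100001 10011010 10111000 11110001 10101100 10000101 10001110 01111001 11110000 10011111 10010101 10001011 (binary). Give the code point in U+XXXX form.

U+0079

Offset 0: leading byte 0xF0 = 11110000 → 4-byte char #1 = F0 9F 94 90.
Offset 4: leading byte 0xE0 = 11100000 → 3-byte char #2 = E0 BD 87.
Offset 7: leading byte 0xF4 = 11110100 → 4-byte char #3 = F4 8E A1 B6.
Offset 11: leading byte 0xE2 = 11100010 → 3-byte char #4 = E2 8A BD.
Offset 14: leading byte 0xD8 = 11011000 → 2-byte char #5 = D8 B6.
Offset 16: leading byte 0x31 = 00110001 → 1-byte char #6 = 31.
Offset 17: leading byte 0xE1 = 11100001 → 3-byte char #7 = E1 9A B8.
Offset 20: leading byte 0xF1 = 11110001 → 4-byte char #8 = F1 AC 85 8E.
Offset 24: leading byte 0x79 = 01111001 → 1-byte char #9 = 79.
Leading byte 0x79 = 01111001 matches 0xxxxxxx → 1-byte sequence.
Byte 1: 0x79 = 01111001, payload 1111001 (7 bits).
Concatenate: 1111001 = 0x79 (7 bits → U+0079).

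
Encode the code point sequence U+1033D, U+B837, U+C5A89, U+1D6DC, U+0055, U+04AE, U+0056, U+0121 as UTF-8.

F0 90 8C BD EB A0 B7 F3 85 AA 89 F0 9D 9B 9C 55 D2 AE 56 C4 A1

U+1033D: 4-byte form → F0 90 8C BD.
U+B837: 3-byte form → EB A0 B7.
U+C5A89: 4-byte form → F3 85 AA 89.
U+1D6DC: 4-byte form → F0 9D 9B 9C.
U+0055: 1-byte form → 55.
U+04AE: 2-byte form → D2 AE.
U+0056: 1-byte form → 56.
U+0121: 2-byte form → C4 A1.
Concatenated (21 bytes): F0 90 8C BD EB A0 B7 F3 85 AA 89 F0 9D 9B 9C 55 D2 AE 56 C4 A1.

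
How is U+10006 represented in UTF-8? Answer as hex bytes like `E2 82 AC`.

U+10006 = 0x10006 = 65542 decimal. In range U+10000–U+10FFFF → 4-byte form: 11110xxx 10xxxxxx 10xxxxxx 10xxxxxx.
Binary (21 bits): 000010000000000000110.
Split 3+6+6+6: 000 | 010000 | 000000 | 000110.
Byte 1: 11110000 = 0xF0.
Byte 2: 10010000 = 0x90.
Byte 3: 10000000 = 0x80.
Byte 4: 10000110 = 0x86.

F0 90 80 86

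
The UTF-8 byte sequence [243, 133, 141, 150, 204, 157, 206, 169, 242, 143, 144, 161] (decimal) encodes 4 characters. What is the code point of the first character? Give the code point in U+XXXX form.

Offset 0: leading byte 0xF3 = 11110011 → 4-byte char #1 = F3 85 8D 96.
Leading byte 0xF3 = 11110011 matches 11110xxx → 4-byte sequence.
Byte 1: 0xF3 = 11110011, payload 011 (3 bits).
Byte 2: 0x85 = 10000101 (10xxxxxx ✓), payload 000101.
Byte 3: 0x8D = 10001101 (10xxxxxx ✓), payload 001101.
Byte 4: 0x96 = 10010110 (10xxxxxx ✓), payload 010110.
Concatenate: 011000101001101010110 = 0xC5356 (21 bits → U+C5356).

U+C5356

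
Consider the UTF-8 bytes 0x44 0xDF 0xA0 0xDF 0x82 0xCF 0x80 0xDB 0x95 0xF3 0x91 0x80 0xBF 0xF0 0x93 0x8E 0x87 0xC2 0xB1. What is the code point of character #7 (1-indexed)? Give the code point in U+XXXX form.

U+13387

Offset 0: leading byte 0x44 = 01000100 → 1-byte char #1 = 44.
Offset 1: leading byte 0xDF = 11011111 → 2-byte char #2 = DF A0.
Offset 3: leading byte 0xDF = 11011111 → 2-byte char #3 = DF 82.
Offset 5: leading byte 0xCF = 11001111 → 2-byte char #4 = CF 80.
Offset 7: leading byte 0xDB = 11011011 → 2-byte char #5 = DB 95.
Offset 9: leading byte 0xF3 = 11110011 → 4-byte char #6 = F3 91 80 BF.
Offset 13: leading byte 0xF0 = 11110000 → 4-byte char #7 = F0 93 8E 87.
Leading byte 0xF0 = 11110000 matches 11110xxx → 4-byte sequence.
Byte 1: 0xF0 = 11110000, payload 000 (3 bits).
Byte 2: 0x93 = 10010011 (10xxxxxx ✓), payload 010011.
Byte 3: 0x8E = 10001110 (10xxxxxx ✓), payload 001110.
Byte 4: 0x87 = 10000111 (10xxxxxx ✓), payload 000111.
Concatenate: 000010011001110000111 = 0x13387 (21 bits → U+13387).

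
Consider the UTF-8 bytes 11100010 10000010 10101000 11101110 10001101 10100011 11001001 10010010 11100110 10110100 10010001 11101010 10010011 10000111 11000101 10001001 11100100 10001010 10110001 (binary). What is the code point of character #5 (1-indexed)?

U+A4C7

Offset 0: leading byte 0xE2 = 11100010 → 3-byte char #1 = E2 82 A8.
Offset 3: leading byte 0xEE = 11101110 → 3-byte char #2 = EE 8D A3.
Offset 6: leading byte 0xC9 = 11001001 → 2-byte char #3 = C9 92.
Offset 8: leading byte 0xE6 = 11100110 → 3-byte char #4 = E6 B4 91.
Offset 11: leading byte 0xEA = 11101010 → 3-byte char #5 = EA 93 87.
Leading byte 0xEA = 11101010 matches 1110xxxx → 3-byte sequence.
Byte 1: 0xEA = 11101010, payload 1010 (4 bits).
Byte 2: 0x93 = 10010011 (10xxxxxx ✓), payload 010011.
Byte 3: 0x87 = 10000111 (10xxxxxx ✓), payload 000111.
Concatenate: 1010010011000111 = 0xA4C7 (16 bits → U+A4C7).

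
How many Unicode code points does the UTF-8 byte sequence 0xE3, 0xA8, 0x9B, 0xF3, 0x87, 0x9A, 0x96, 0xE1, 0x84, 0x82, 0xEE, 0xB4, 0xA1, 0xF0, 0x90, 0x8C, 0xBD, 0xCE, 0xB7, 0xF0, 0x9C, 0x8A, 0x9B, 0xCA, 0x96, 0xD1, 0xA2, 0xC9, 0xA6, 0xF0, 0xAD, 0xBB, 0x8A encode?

Byte at offset 0: 0xE3 = 11100011 → 3-byte char (#1). Advance 3.
Byte at offset 3: 0xF3 = 11110011 → 4-byte char (#2). Advance 4.
Byte at offset 7: 0xE1 = 11100001 → 3-byte char (#3). Advance 3.
Byte at offset 10: 0xEE = 11101110 → 3-byte char (#4). Advance 3.
Byte at offset 13: 0xF0 = 11110000 → 4-byte char (#5). Advance 4.
Byte at offset 17: 0xCE = 11001110 → 2-byte char (#6). Advance 2.
Byte at offset 19: 0xF0 = 11110000 → 4-byte char (#7). Advance 4.
Byte at offset 23: 0xCA = 11001010 → 2-byte char (#8). Advance 2.
Byte at offset 25: 0xD1 = 11010001 → 2-byte char (#9). Advance 2.
Byte at offset 27: 0xC9 = 11001001 → 2-byte char (#10). Advance 2.
Byte at offset 29: 0xF0 = 11110000 → 4-byte char (#11). Advance 4.
Reached end at offset 33 after 11 code points.

11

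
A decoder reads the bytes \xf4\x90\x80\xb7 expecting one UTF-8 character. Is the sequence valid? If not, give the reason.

Leading byte 0xF4 = 11110100 → 4-byte form.
Payload = 0x110037, which exceeds U+10FFFF, the maximum Unicode code point. (Leading bytes F5–FF, or F4 followed by ≥ 0x90, are invalid.)

invalid (encodes a value above U+10FFFF)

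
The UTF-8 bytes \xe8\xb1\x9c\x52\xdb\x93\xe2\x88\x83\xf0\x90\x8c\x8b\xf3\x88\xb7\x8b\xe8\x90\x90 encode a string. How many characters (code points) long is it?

7

Byte at offset 0: 0xE8 = 11101000 → 3-byte char (#1). Advance 3.
Byte at offset 3: 0x52 = 01010010 → 1-byte char (#2). Advance 1.
Byte at offset 4: 0xDB = 11011011 → 2-byte char (#3). Advance 2.
Byte at offset 6: 0xE2 = 11100010 → 3-byte char (#4). Advance 3.
Byte at offset 9: 0xF0 = 11110000 → 4-byte char (#5). Advance 4.
Byte at offset 13: 0xF3 = 11110011 → 4-byte char (#6). Advance 4.
Byte at offset 17: 0xE8 = 11101000 → 3-byte char (#7). Advance 3.
Reached end at offset 20 after 7 code points.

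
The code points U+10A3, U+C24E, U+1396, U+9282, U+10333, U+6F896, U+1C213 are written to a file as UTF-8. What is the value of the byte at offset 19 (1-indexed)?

1-indexed offset 19 is 0-indexed offset 18.
U+10A3 → 3-byte form E1 82 A3 at offsets 0–2.
U+C24E → 3-byte form EC 89 8E at offsets 3–5.
U+1396 → 3-byte form E1 8E 96 at offsets 6–8.
U+9282 → 3-byte form E9 8A 82 at offsets 9–11.
U+10333 → 4-byte form F0 90 8C B3 at offsets 12–15.
U+6F896 → 4-byte form F1 AF A2 96 at offsets 16–19.
Offset 18 falls in char 6's range; it's byte 3 of F1 AF A2 96 = 0xA2.

0xA2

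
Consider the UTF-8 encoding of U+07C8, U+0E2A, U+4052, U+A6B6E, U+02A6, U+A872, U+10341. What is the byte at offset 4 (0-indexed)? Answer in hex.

U+07C8 → 2-byte form DF 88 at offsets 0–1.
U+0E2A → 3-byte form E0 B8 AA at offsets 2–4.
Offset 4 falls in char 2's range; it's byte 3 of E0 B8 AA = 0xAA.

0xAA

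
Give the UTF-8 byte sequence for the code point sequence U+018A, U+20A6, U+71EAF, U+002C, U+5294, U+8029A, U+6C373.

U+018A: 2-byte form → C6 8A.
U+20A6: 3-byte form → E2 82 A6.
U+71EAF: 4-byte form → F1 B1 BA AF.
U+002C: 1-byte form → 2C.
U+5294: 3-byte form → E5 8A 94.
U+8029A: 4-byte form → F2 80 8A 9A.
U+6C373: 4-byte form → F1 AC 8D B3.
Concatenated (21 bytes): C6 8A E2 82 A6 F1 B1 BA AF 2C E5 8A 94 F2 80 8A 9A F1 AC 8D B3.

C6 8A E2 82 A6 F1 B1 BA AF 2C E5 8A 94 F2 80 8A 9A F1 AC 8D B3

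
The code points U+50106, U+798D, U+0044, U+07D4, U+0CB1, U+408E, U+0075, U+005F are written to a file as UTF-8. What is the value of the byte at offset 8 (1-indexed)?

1-indexed offset 8 is 0-indexed offset 7.
U+50106 → 4-byte form F1 90 84 86 at offsets 0–3.
U+798D → 3-byte form E7 A6 8D at offsets 4–6.
U+0044 → 1-byte form 44 at offsets 7–7.
Offset 7 falls in char 3's range; it's byte 1 of 44 = 0x44.

0x44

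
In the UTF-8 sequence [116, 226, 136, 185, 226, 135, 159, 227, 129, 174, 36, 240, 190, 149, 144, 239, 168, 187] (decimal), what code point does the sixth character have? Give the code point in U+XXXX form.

U+3E550

Offset 0: leading byte 0x74 = 01110100 → 1-byte char #1 = 74.
Offset 1: leading byte 0xE2 = 11100010 → 3-byte char #2 = E2 88 B9.
Offset 4: leading byte 0xE2 = 11100010 → 3-byte char #3 = E2 87 9F.
Offset 7: leading byte 0xE3 = 11100011 → 3-byte char #4 = E3 81 AE.
Offset 10: leading byte 0x24 = 00100100 → 1-byte char #5 = 24.
Offset 11: leading byte 0xF0 = 11110000 → 4-byte char #6 = F0 BE 95 90.
Leading byte 0xF0 = 11110000 matches 11110xxx → 4-byte sequence.
Byte 1: 0xF0 = 11110000, payload 000 (3 bits).
Byte 2: 0xBE = 10111110 (10xxxxxx ✓), payload 111110.
Byte 3: 0x95 = 10010101 (10xxxxxx ✓), payload 010101.
Byte 4: 0x90 = 10010000 (10xxxxxx ✓), payload 010000.
Concatenate: 000111110010101010000 = 0x3E550 (21 bits → U+3E550).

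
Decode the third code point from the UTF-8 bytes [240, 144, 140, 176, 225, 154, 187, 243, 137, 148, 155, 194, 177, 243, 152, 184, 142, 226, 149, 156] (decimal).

U+C951B

Offset 0: leading byte 0xF0 = 11110000 → 4-byte char #1 = F0 90 8C B0.
Offset 4: leading byte 0xE1 = 11100001 → 3-byte char #2 = E1 9A BB.
Offset 7: leading byte 0xF3 = 11110011 → 4-byte char #3 = F3 89 94 9B.
Leading byte 0xF3 = 11110011 matches 11110xxx → 4-byte sequence.
Byte 1: 0xF3 = 11110011, payload 011 (3 bits).
Byte 2: 0x89 = 10001001 (10xxxxxx ✓), payload 001001.
Byte 3: 0x94 = 10010100 (10xxxxxx ✓), payload 010100.
Byte 4: 0x9B = 10011011 (10xxxxxx ✓), payload 011011.
Concatenate: 011001001010100011011 = 0xC951B (21 bits → U+C951B).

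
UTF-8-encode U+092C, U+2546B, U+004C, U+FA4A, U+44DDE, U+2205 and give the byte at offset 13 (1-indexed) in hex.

1-indexed offset 13 is 0-indexed offset 12.
U+092C → 3-byte form E0 A4 AC at offsets 0–2.
U+2546B → 4-byte form F0 A5 91 AB at offsets 3–6.
U+004C → 1-byte form 4C at offsets 7–7.
U+FA4A → 3-byte form EF A9 8A at offsets 8–10.
U+44DDE → 4-byte form F1 84 B7 9E at offsets 11–14.
Offset 12 falls in char 5's range; it's byte 2 of F1 84 B7 9E = 0x84.

0x84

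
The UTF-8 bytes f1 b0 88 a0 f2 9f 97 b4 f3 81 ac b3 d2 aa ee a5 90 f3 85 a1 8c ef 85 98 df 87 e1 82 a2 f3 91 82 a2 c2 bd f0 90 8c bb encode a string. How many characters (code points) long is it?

Byte at offset 0: 0xF1 = 11110001 → 4-byte char (#1). Advance 4.
Byte at offset 4: 0xF2 = 11110010 → 4-byte char (#2). Advance 4.
Byte at offset 8: 0xF3 = 11110011 → 4-byte char (#3). Advance 4.
Byte at offset 12: 0xD2 = 11010010 → 2-byte char (#4). Advance 2.
Byte at offset 14: 0xEE = 11101110 → 3-byte char (#5). Advance 3.
Byte at offset 17: 0xF3 = 11110011 → 4-byte char (#6). Advance 4.
Byte at offset 21: 0xEF = 11101111 → 3-byte char (#7). Advance 3.
Byte at offset 24: 0xDF = 11011111 → 2-byte char (#8). Advance 2.
Byte at offset 26: 0xE1 = 11100001 → 3-byte char (#9). Advance 3.
Byte at offset 29: 0xF3 = 11110011 → 4-byte char (#10). Advance 4.
Byte at offset 33: 0xC2 = 11000010 → 2-byte char (#11). Advance 2.
Byte at offset 35: 0xF0 = 11110000 → 4-byte char (#12). Advance 4.
Reached end at offset 39 after 12 code points.

12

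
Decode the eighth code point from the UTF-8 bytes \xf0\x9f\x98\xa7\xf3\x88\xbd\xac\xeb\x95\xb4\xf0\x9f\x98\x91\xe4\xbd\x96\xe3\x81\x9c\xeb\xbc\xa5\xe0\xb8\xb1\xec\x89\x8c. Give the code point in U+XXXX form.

Offset 0: leading byte 0xF0 = 11110000 → 4-byte char #1 = F0 9F 98 A7.
Offset 4: leading byte 0xF3 = 11110011 → 4-byte char #2 = F3 88 BD AC.
Offset 8: leading byte 0xEB = 11101011 → 3-byte char #3 = EB 95 B4.
Offset 11: leading byte 0xF0 = 11110000 → 4-byte char #4 = F0 9F 98 91.
Offset 15: leading byte 0xE4 = 11100100 → 3-byte char #5 = E4 BD 96.
Offset 18: leading byte 0xE3 = 11100011 → 3-byte char #6 = E3 81 9C.
Offset 21: leading byte 0xEB = 11101011 → 3-byte char #7 = EB BC A5.
Offset 24: leading byte 0xE0 = 11100000 → 3-byte char #8 = E0 B8 B1.
Leading byte 0xE0 = 11100000 matches 1110xxxx → 3-byte sequence.
Byte 1: 0xE0 = 11100000, payload 0000 (4 bits).
Byte 2: 0xB8 = 10111000 (10xxxxxx ✓), payload 111000.
Byte 3: 0xB1 = 10110001 (10xxxxxx ✓), payload 110001.
Concatenate: 0000111000110001 = 0xE31 (16 bits → U+0E31).

U+0E31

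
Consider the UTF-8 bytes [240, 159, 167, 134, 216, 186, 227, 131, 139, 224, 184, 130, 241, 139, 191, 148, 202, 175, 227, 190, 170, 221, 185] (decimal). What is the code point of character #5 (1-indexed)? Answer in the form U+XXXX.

U+4BFD4

Offset 0: leading byte 0xF0 = 11110000 → 4-byte char #1 = F0 9F A7 86.
Offset 4: leading byte 0xD8 = 11011000 → 2-byte char #2 = D8 BA.
Offset 6: leading byte 0xE3 = 11100011 → 3-byte char #3 = E3 83 8B.
Offset 9: leading byte 0xE0 = 11100000 → 3-byte char #4 = E0 B8 82.
Offset 12: leading byte 0xF1 = 11110001 → 4-byte char #5 = F1 8B BF 94.
Leading byte 0xF1 = 11110001 matches 11110xxx → 4-byte sequence.
Byte 1: 0xF1 = 11110001, payload 001 (3 bits).
Byte 2: 0x8B = 10001011 (10xxxxxx ✓), payload 001011.
Byte 3: 0xBF = 10111111 (10xxxxxx ✓), payload 111111.
Byte 4: 0x94 = 10010100 (10xxxxxx ✓), payload 010100.
Concatenate: 001001011111111010100 = 0x4BFD4 (21 bits → U+4BFD4).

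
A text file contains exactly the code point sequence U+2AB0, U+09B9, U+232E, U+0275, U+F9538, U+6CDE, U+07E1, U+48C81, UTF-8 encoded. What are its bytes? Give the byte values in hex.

U+2AB0: 3-byte form → E2 AA B0.
U+09B9: 3-byte form → E0 A6 B9.
U+232E: 3-byte form → E2 8C AE.
U+0275: 2-byte form → C9 B5.
U+F9538: 4-byte form → F3 B9 94 B8.
U+6CDE: 3-byte form → E6 B3 9E.
U+07E1: 2-byte form → DF A1.
U+48C81: 4-byte form → F1 88 B2 81.
Concatenated (24 bytes): E2 AA B0 E0 A6 B9 E2 8C AE C9 B5 F3 B9 94 B8 E6 B3 9E DF A1 F1 88 B2 81.

E2 AA B0 E0 A6 B9 E2 8C AE C9 B5 F3 B9 94 B8 E6 B3 9E DF A1 F1 88 B2 81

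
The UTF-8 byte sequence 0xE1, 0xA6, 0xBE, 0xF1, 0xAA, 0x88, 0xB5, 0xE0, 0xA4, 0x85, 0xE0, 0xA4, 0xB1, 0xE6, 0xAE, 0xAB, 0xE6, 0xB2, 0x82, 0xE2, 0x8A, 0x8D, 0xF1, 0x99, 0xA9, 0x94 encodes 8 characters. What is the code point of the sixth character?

U+6C82

Offset 0: leading byte 0xE1 = 11100001 → 3-byte char #1 = E1 A6 BE.
Offset 3: leading byte 0xF1 = 11110001 → 4-byte char #2 = F1 AA 88 B5.
Offset 7: leading byte 0xE0 = 11100000 → 3-byte char #3 = E0 A4 85.
Offset 10: leading byte 0xE0 = 11100000 → 3-byte char #4 = E0 A4 B1.
Offset 13: leading byte 0xE6 = 11100110 → 3-byte char #5 = E6 AE AB.
Offset 16: leading byte 0xE6 = 11100110 → 3-byte char #6 = E6 B2 82.
Leading byte 0xE6 = 11100110 matches 1110xxxx → 3-byte sequence.
Byte 1: 0xE6 = 11100110, payload 0110 (4 bits).
Byte 2: 0xB2 = 10110010 (10xxxxxx ✓), payload 110010.
Byte 3: 0x82 = 10000010 (10xxxxxx ✓), payload 000010.
Concatenate: 0110110010000010 = 0x6C82 (16 bits → U+6C82).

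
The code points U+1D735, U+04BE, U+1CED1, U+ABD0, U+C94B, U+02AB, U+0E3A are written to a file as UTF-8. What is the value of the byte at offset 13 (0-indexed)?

0xEC

U+1D735 → 4-byte form F0 9D 9C B5 at offsets 0–3.
U+04BE → 2-byte form D2 BE at offsets 4–5.
U+1CED1 → 4-byte form F0 9C BB 91 at offsets 6–9.
U+ABD0 → 3-byte form EA AF 90 at offsets 10–12.
U+C94B → 3-byte form EC A5 8B at offsets 13–15.
Offset 13 falls in char 5's range; it's byte 1 of EC A5 8B = 0xEC.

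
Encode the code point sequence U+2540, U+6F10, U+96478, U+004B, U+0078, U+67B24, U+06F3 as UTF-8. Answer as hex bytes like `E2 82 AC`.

U+2540: 3-byte form → E2 95 80.
U+6F10: 3-byte form → E6 BC 90.
U+96478: 4-byte form → F2 96 91 B8.
U+004B: 1-byte form → 4B.
U+0078: 1-byte form → 78.
U+67B24: 4-byte form → F1 A7 AC A4.
U+06F3: 2-byte form → DB B3.
Concatenated (18 bytes): E2 95 80 E6 BC 90 F2 96 91 B8 4B 78 F1 A7 AC A4 DB B3.

E2 95 80 E6 BC 90 F2 96 91 B8 4B 78 F1 A7 AC A4 DB B3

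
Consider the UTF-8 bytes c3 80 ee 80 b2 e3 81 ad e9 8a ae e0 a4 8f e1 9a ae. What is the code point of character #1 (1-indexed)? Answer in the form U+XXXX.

Offset 0: leading byte 0xC3 = 11000011 → 2-byte char #1 = C3 80.
Leading byte 0xC3 = 11000011 matches 110xxxxx → 2-byte sequence.
Byte 1: 0xC3 = 11000011, payload 00011 (5 bits).
Byte 2: 0x80 = 10000000 (10xxxxxx ✓), payload 000000.
Concatenate: 00011000000 = 0xC0 (11 bits → U+00C0).

U+00C0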